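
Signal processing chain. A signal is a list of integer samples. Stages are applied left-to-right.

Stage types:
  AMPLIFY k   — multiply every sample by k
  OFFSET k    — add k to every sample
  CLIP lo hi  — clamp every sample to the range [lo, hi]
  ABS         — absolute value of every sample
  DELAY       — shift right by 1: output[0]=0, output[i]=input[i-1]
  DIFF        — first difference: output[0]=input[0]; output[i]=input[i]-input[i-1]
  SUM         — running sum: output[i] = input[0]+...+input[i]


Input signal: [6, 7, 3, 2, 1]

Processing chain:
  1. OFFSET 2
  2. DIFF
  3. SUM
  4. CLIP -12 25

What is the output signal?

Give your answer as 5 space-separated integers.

Answer: 8 9 5 4 3

Derivation:
Input: [6, 7, 3, 2, 1]
Stage 1 (OFFSET 2): 6+2=8, 7+2=9, 3+2=5, 2+2=4, 1+2=3 -> [8, 9, 5, 4, 3]
Stage 2 (DIFF): s[0]=8, 9-8=1, 5-9=-4, 4-5=-1, 3-4=-1 -> [8, 1, -4, -1, -1]
Stage 3 (SUM): sum[0..0]=8, sum[0..1]=9, sum[0..2]=5, sum[0..3]=4, sum[0..4]=3 -> [8, 9, 5, 4, 3]
Stage 4 (CLIP -12 25): clip(8,-12,25)=8, clip(9,-12,25)=9, clip(5,-12,25)=5, clip(4,-12,25)=4, clip(3,-12,25)=3 -> [8, 9, 5, 4, 3]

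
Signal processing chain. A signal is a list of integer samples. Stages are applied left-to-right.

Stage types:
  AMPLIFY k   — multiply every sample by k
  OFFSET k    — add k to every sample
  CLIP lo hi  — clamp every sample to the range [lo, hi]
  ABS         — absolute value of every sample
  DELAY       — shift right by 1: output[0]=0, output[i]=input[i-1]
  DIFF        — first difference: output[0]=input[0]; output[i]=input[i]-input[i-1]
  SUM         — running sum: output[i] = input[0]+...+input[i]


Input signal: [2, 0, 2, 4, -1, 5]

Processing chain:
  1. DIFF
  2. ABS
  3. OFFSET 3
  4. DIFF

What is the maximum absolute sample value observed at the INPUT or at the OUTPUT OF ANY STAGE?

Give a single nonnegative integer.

Input: [2, 0, 2, 4, -1, 5] (max |s|=5)
Stage 1 (DIFF): s[0]=2, 0-2=-2, 2-0=2, 4-2=2, -1-4=-5, 5--1=6 -> [2, -2, 2, 2, -5, 6] (max |s|=6)
Stage 2 (ABS): |2|=2, |-2|=2, |2|=2, |2|=2, |-5|=5, |6|=6 -> [2, 2, 2, 2, 5, 6] (max |s|=6)
Stage 3 (OFFSET 3): 2+3=5, 2+3=5, 2+3=5, 2+3=5, 5+3=8, 6+3=9 -> [5, 5, 5, 5, 8, 9] (max |s|=9)
Stage 4 (DIFF): s[0]=5, 5-5=0, 5-5=0, 5-5=0, 8-5=3, 9-8=1 -> [5, 0, 0, 0, 3, 1] (max |s|=5)
Overall max amplitude: 9

Answer: 9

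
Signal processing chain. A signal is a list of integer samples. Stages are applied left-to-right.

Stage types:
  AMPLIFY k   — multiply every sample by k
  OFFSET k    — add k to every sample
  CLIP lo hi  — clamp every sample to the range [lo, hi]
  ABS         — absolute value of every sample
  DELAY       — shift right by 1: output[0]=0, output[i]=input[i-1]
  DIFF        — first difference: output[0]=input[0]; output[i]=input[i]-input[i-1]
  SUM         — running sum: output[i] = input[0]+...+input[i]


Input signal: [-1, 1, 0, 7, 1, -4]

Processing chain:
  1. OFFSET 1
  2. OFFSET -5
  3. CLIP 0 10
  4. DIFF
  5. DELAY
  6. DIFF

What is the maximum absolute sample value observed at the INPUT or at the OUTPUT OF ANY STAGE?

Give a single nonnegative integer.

Answer: 8

Derivation:
Input: [-1, 1, 0, 7, 1, -4] (max |s|=7)
Stage 1 (OFFSET 1): -1+1=0, 1+1=2, 0+1=1, 7+1=8, 1+1=2, -4+1=-3 -> [0, 2, 1, 8, 2, -3] (max |s|=8)
Stage 2 (OFFSET -5): 0+-5=-5, 2+-5=-3, 1+-5=-4, 8+-5=3, 2+-5=-3, -3+-5=-8 -> [-5, -3, -4, 3, -3, -8] (max |s|=8)
Stage 3 (CLIP 0 10): clip(-5,0,10)=0, clip(-3,0,10)=0, clip(-4,0,10)=0, clip(3,0,10)=3, clip(-3,0,10)=0, clip(-8,0,10)=0 -> [0, 0, 0, 3, 0, 0] (max |s|=3)
Stage 4 (DIFF): s[0]=0, 0-0=0, 0-0=0, 3-0=3, 0-3=-3, 0-0=0 -> [0, 0, 0, 3, -3, 0] (max |s|=3)
Stage 5 (DELAY): [0, 0, 0, 0, 3, -3] = [0, 0, 0, 0, 3, -3] -> [0, 0, 0, 0, 3, -3] (max |s|=3)
Stage 6 (DIFF): s[0]=0, 0-0=0, 0-0=0, 0-0=0, 3-0=3, -3-3=-6 -> [0, 0, 0, 0, 3, -6] (max |s|=6)
Overall max amplitude: 8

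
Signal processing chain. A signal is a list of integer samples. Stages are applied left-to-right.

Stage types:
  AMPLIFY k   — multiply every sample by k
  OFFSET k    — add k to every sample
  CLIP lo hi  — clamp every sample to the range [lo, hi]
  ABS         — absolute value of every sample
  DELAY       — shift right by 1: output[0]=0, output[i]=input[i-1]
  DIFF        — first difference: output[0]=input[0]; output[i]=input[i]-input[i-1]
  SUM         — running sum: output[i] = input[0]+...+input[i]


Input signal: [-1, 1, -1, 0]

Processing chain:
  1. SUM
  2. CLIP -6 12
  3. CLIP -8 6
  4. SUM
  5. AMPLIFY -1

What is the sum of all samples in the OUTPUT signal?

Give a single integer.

Answer: 7

Derivation:
Input: [-1, 1, -1, 0]
Stage 1 (SUM): sum[0..0]=-1, sum[0..1]=0, sum[0..2]=-1, sum[0..3]=-1 -> [-1, 0, -1, -1]
Stage 2 (CLIP -6 12): clip(-1,-6,12)=-1, clip(0,-6,12)=0, clip(-1,-6,12)=-1, clip(-1,-6,12)=-1 -> [-1, 0, -1, -1]
Stage 3 (CLIP -8 6): clip(-1,-8,6)=-1, clip(0,-8,6)=0, clip(-1,-8,6)=-1, clip(-1,-8,6)=-1 -> [-1, 0, -1, -1]
Stage 4 (SUM): sum[0..0]=-1, sum[0..1]=-1, sum[0..2]=-2, sum[0..3]=-3 -> [-1, -1, -2, -3]
Stage 5 (AMPLIFY -1): -1*-1=1, -1*-1=1, -2*-1=2, -3*-1=3 -> [1, 1, 2, 3]
Output sum: 7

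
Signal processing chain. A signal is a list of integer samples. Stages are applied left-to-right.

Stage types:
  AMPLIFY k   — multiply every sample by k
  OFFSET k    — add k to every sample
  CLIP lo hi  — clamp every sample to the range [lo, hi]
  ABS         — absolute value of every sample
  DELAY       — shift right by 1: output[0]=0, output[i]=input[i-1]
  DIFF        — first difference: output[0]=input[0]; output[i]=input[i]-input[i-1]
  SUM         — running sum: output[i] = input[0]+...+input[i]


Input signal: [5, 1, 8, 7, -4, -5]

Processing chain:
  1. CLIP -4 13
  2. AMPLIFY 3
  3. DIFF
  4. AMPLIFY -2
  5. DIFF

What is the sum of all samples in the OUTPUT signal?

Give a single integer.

Input: [5, 1, 8, 7, -4, -5]
Stage 1 (CLIP -4 13): clip(5,-4,13)=5, clip(1,-4,13)=1, clip(8,-4,13)=8, clip(7,-4,13)=7, clip(-4,-4,13)=-4, clip(-5,-4,13)=-4 -> [5, 1, 8, 7, -4, -4]
Stage 2 (AMPLIFY 3): 5*3=15, 1*3=3, 8*3=24, 7*3=21, -4*3=-12, -4*3=-12 -> [15, 3, 24, 21, -12, -12]
Stage 3 (DIFF): s[0]=15, 3-15=-12, 24-3=21, 21-24=-3, -12-21=-33, -12--12=0 -> [15, -12, 21, -3, -33, 0]
Stage 4 (AMPLIFY -2): 15*-2=-30, -12*-2=24, 21*-2=-42, -3*-2=6, -33*-2=66, 0*-2=0 -> [-30, 24, -42, 6, 66, 0]
Stage 5 (DIFF): s[0]=-30, 24--30=54, -42-24=-66, 6--42=48, 66-6=60, 0-66=-66 -> [-30, 54, -66, 48, 60, -66]
Output sum: 0

Answer: 0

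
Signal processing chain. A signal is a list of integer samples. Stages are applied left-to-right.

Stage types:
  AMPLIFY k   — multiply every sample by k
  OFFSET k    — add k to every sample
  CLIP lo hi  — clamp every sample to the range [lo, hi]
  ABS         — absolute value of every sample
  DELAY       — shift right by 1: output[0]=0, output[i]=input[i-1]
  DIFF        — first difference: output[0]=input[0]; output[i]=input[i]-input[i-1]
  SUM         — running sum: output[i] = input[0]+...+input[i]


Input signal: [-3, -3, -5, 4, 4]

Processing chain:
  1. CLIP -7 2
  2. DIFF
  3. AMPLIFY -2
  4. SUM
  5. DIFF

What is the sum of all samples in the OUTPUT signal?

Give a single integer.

Input: [-3, -3, -5, 4, 4]
Stage 1 (CLIP -7 2): clip(-3,-7,2)=-3, clip(-3,-7,2)=-3, clip(-5,-7,2)=-5, clip(4,-7,2)=2, clip(4,-7,2)=2 -> [-3, -3, -5, 2, 2]
Stage 2 (DIFF): s[0]=-3, -3--3=0, -5--3=-2, 2--5=7, 2-2=0 -> [-3, 0, -2, 7, 0]
Stage 3 (AMPLIFY -2): -3*-2=6, 0*-2=0, -2*-2=4, 7*-2=-14, 0*-2=0 -> [6, 0, 4, -14, 0]
Stage 4 (SUM): sum[0..0]=6, sum[0..1]=6, sum[0..2]=10, sum[0..3]=-4, sum[0..4]=-4 -> [6, 6, 10, -4, -4]
Stage 5 (DIFF): s[0]=6, 6-6=0, 10-6=4, -4-10=-14, -4--4=0 -> [6, 0, 4, -14, 0]
Output sum: -4

Answer: -4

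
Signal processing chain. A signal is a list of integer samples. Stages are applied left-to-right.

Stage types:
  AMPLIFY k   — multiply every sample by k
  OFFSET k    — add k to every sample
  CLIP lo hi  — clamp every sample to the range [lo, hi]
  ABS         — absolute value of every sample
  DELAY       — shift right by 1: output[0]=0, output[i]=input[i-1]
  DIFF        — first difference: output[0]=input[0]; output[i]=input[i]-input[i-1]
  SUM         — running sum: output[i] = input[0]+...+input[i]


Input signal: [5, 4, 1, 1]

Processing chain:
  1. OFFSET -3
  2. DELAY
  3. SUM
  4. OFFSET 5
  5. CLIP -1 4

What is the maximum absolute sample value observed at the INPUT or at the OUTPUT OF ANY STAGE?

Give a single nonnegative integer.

Answer: 8

Derivation:
Input: [5, 4, 1, 1] (max |s|=5)
Stage 1 (OFFSET -3): 5+-3=2, 4+-3=1, 1+-3=-2, 1+-3=-2 -> [2, 1, -2, -2] (max |s|=2)
Stage 2 (DELAY): [0, 2, 1, -2] = [0, 2, 1, -2] -> [0, 2, 1, -2] (max |s|=2)
Stage 3 (SUM): sum[0..0]=0, sum[0..1]=2, sum[0..2]=3, sum[0..3]=1 -> [0, 2, 3, 1] (max |s|=3)
Stage 4 (OFFSET 5): 0+5=5, 2+5=7, 3+5=8, 1+5=6 -> [5, 7, 8, 6] (max |s|=8)
Stage 5 (CLIP -1 4): clip(5,-1,4)=4, clip(7,-1,4)=4, clip(8,-1,4)=4, clip(6,-1,4)=4 -> [4, 4, 4, 4] (max |s|=4)
Overall max amplitude: 8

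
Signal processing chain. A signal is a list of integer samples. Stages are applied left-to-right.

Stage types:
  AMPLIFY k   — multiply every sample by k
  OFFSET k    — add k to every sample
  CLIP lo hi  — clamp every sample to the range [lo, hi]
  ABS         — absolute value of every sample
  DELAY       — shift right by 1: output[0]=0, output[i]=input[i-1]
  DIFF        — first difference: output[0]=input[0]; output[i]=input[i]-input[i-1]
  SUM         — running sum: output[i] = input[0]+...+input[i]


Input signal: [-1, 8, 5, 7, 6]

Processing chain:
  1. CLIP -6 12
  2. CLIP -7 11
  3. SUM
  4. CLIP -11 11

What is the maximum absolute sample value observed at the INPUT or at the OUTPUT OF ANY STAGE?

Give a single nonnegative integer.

Input: [-1, 8, 5, 7, 6] (max |s|=8)
Stage 1 (CLIP -6 12): clip(-1,-6,12)=-1, clip(8,-6,12)=8, clip(5,-6,12)=5, clip(7,-6,12)=7, clip(6,-6,12)=6 -> [-1, 8, 5, 7, 6] (max |s|=8)
Stage 2 (CLIP -7 11): clip(-1,-7,11)=-1, clip(8,-7,11)=8, clip(5,-7,11)=5, clip(7,-7,11)=7, clip(6,-7,11)=6 -> [-1, 8, 5, 7, 6] (max |s|=8)
Stage 3 (SUM): sum[0..0]=-1, sum[0..1]=7, sum[0..2]=12, sum[0..3]=19, sum[0..4]=25 -> [-1, 7, 12, 19, 25] (max |s|=25)
Stage 4 (CLIP -11 11): clip(-1,-11,11)=-1, clip(7,-11,11)=7, clip(12,-11,11)=11, clip(19,-11,11)=11, clip(25,-11,11)=11 -> [-1, 7, 11, 11, 11] (max |s|=11)
Overall max amplitude: 25

Answer: 25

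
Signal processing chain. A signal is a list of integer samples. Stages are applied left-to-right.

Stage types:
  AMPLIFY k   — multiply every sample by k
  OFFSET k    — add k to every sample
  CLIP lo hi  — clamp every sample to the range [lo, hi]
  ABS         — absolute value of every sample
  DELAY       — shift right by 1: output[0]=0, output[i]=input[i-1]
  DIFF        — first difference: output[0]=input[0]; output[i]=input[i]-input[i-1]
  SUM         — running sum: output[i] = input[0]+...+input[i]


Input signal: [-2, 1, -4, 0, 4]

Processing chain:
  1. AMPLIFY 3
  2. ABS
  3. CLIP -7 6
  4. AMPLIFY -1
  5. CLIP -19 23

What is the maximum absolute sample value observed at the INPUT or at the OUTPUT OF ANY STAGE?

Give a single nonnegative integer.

Input: [-2, 1, -4, 0, 4] (max |s|=4)
Stage 1 (AMPLIFY 3): -2*3=-6, 1*3=3, -4*3=-12, 0*3=0, 4*3=12 -> [-6, 3, -12, 0, 12] (max |s|=12)
Stage 2 (ABS): |-6|=6, |3|=3, |-12|=12, |0|=0, |12|=12 -> [6, 3, 12, 0, 12] (max |s|=12)
Stage 3 (CLIP -7 6): clip(6,-7,6)=6, clip(3,-7,6)=3, clip(12,-7,6)=6, clip(0,-7,6)=0, clip(12,-7,6)=6 -> [6, 3, 6, 0, 6] (max |s|=6)
Stage 4 (AMPLIFY -1): 6*-1=-6, 3*-1=-3, 6*-1=-6, 0*-1=0, 6*-1=-6 -> [-6, -3, -6, 0, -6] (max |s|=6)
Stage 5 (CLIP -19 23): clip(-6,-19,23)=-6, clip(-3,-19,23)=-3, clip(-6,-19,23)=-6, clip(0,-19,23)=0, clip(-6,-19,23)=-6 -> [-6, -3, -6, 0, -6] (max |s|=6)
Overall max amplitude: 12

Answer: 12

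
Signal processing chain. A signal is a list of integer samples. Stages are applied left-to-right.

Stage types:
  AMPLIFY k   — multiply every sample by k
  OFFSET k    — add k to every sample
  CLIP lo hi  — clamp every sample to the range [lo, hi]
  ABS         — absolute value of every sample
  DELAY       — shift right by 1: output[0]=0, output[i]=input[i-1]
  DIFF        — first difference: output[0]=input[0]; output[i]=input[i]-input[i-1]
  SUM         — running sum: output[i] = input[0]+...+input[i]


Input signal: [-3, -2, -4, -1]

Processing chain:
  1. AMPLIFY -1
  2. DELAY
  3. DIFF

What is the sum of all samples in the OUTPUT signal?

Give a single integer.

Answer: 4

Derivation:
Input: [-3, -2, -4, -1]
Stage 1 (AMPLIFY -1): -3*-1=3, -2*-1=2, -4*-1=4, -1*-1=1 -> [3, 2, 4, 1]
Stage 2 (DELAY): [0, 3, 2, 4] = [0, 3, 2, 4] -> [0, 3, 2, 4]
Stage 3 (DIFF): s[0]=0, 3-0=3, 2-3=-1, 4-2=2 -> [0, 3, -1, 2]
Output sum: 4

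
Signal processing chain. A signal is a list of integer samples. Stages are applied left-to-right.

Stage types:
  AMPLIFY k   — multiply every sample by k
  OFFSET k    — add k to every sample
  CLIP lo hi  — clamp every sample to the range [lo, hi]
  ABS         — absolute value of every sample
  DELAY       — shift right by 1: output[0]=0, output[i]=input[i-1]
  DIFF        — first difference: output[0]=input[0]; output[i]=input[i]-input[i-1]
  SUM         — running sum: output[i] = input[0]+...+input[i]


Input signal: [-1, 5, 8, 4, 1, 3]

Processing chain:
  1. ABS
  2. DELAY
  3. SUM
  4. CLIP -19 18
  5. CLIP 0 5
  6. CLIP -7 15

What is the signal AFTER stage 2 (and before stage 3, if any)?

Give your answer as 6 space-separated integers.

Input: [-1, 5, 8, 4, 1, 3]
Stage 1 (ABS): |-1|=1, |5|=5, |8|=8, |4|=4, |1|=1, |3|=3 -> [1, 5, 8, 4, 1, 3]
Stage 2 (DELAY): [0, 1, 5, 8, 4, 1] = [0, 1, 5, 8, 4, 1] -> [0, 1, 5, 8, 4, 1]

Answer: 0 1 5 8 4 1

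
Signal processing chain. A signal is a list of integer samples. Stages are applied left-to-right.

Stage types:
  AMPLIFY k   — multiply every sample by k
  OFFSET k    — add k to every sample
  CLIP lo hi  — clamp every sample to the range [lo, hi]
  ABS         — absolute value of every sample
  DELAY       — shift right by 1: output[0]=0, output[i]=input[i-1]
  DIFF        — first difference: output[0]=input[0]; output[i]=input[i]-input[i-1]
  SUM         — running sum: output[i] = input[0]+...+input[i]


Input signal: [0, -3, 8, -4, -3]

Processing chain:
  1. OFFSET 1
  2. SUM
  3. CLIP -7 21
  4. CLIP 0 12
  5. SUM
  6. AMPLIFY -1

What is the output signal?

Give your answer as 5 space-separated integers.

Input: [0, -3, 8, -4, -3]
Stage 1 (OFFSET 1): 0+1=1, -3+1=-2, 8+1=9, -4+1=-3, -3+1=-2 -> [1, -2, 9, -3, -2]
Stage 2 (SUM): sum[0..0]=1, sum[0..1]=-1, sum[0..2]=8, sum[0..3]=5, sum[0..4]=3 -> [1, -1, 8, 5, 3]
Stage 3 (CLIP -7 21): clip(1,-7,21)=1, clip(-1,-7,21)=-1, clip(8,-7,21)=8, clip(5,-7,21)=5, clip(3,-7,21)=3 -> [1, -1, 8, 5, 3]
Stage 4 (CLIP 0 12): clip(1,0,12)=1, clip(-1,0,12)=0, clip(8,0,12)=8, clip(5,0,12)=5, clip(3,0,12)=3 -> [1, 0, 8, 5, 3]
Stage 5 (SUM): sum[0..0]=1, sum[0..1]=1, sum[0..2]=9, sum[0..3]=14, sum[0..4]=17 -> [1, 1, 9, 14, 17]
Stage 6 (AMPLIFY -1): 1*-1=-1, 1*-1=-1, 9*-1=-9, 14*-1=-14, 17*-1=-17 -> [-1, -1, -9, -14, -17]

Answer: -1 -1 -9 -14 -17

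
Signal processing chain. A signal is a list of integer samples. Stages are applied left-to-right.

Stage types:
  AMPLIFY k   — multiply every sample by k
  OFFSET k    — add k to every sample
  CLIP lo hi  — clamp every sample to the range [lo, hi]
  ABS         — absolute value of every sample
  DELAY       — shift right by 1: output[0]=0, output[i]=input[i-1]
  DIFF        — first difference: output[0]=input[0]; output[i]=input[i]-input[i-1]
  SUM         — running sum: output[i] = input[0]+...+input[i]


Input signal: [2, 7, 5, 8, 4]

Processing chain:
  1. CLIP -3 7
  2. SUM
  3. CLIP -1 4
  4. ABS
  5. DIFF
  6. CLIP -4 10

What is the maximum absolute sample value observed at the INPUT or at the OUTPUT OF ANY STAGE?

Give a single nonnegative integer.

Input: [2, 7, 5, 8, 4] (max |s|=8)
Stage 1 (CLIP -3 7): clip(2,-3,7)=2, clip(7,-3,7)=7, clip(5,-3,7)=5, clip(8,-3,7)=7, clip(4,-3,7)=4 -> [2, 7, 5, 7, 4] (max |s|=7)
Stage 2 (SUM): sum[0..0]=2, sum[0..1]=9, sum[0..2]=14, sum[0..3]=21, sum[0..4]=25 -> [2, 9, 14, 21, 25] (max |s|=25)
Stage 3 (CLIP -1 4): clip(2,-1,4)=2, clip(9,-1,4)=4, clip(14,-1,4)=4, clip(21,-1,4)=4, clip(25,-1,4)=4 -> [2, 4, 4, 4, 4] (max |s|=4)
Stage 4 (ABS): |2|=2, |4|=4, |4|=4, |4|=4, |4|=4 -> [2, 4, 4, 4, 4] (max |s|=4)
Stage 5 (DIFF): s[0]=2, 4-2=2, 4-4=0, 4-4=0, 4-4=0 -> [2, 2, 0, 0, 0] (max |s|=2)
Stage 6 (CLIP -4 10): clip(2,-4,10)=2, clip(2,-4,10)=2, clip(0,-4,10)=0, clip(0,-4,10)=0, clip(0,-4,10)=0 -> [2, 2, 0, 0, 0] (max |s|=2)
Overall max amplitude: 25

Answer: 25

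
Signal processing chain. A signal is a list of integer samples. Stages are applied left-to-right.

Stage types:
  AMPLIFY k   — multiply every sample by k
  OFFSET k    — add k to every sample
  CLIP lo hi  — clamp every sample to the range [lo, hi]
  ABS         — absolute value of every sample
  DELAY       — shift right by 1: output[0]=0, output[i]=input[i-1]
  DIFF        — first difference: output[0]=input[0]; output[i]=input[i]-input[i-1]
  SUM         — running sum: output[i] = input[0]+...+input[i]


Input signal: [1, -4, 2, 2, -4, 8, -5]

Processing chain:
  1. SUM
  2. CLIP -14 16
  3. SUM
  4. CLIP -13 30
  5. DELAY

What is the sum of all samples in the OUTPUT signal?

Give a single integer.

Input: [1, -4, 2, 2, -4, 8, -5]
Stage 1 (SUM): sum[0..0]=1, sum[0..1]=-3, sum[0..2]=-1, sum[0..3]=1, sum[0..4]=-3, sum[0..5]=5, sum[0..6]=0 -> [1, -3, -1, 1, -3, 5, 0]
Stage 2 (CLIP -14 16): clip(1,-14,16)=1, clip(-3,-14,16)=-3, clip(-1,-14,16)=-1, clip(1,-14,16)=1, clip(-3,-14,16)=-3, clip(5,-14,16)=5, clip(0,-14,16)=0 -> [1, -3, -1, 1, -3, 5, 0]
Stage 3 (SUM): sum[0..0]=1, sum[0..1]=-2, sum[0..2]=-3, sum[0..3]=-2, sum[0..4]=-5, sum[0..5]=0, sum[0..6]=0 -> [1, -2, -3, -2, -5, 0, 0]
Stage 4 (CLIP -13 30): clip(1,-13,30)=1, clip(-2,-13,30)=-2, clip(-3,-13,30)=-3, clip(-2,-13,30)=-2, clip(-5,-13,30)=-5, clip(0,-13,30)=0, clip(0,-13,30)=0 -> [1, -2, -3, -2, -5, 0, 0]
Stage 5 (DELAY): [0, 1, -2, -3, -2, -5, 0] = [0, 1, -2, -3, -2, -5, 0] -> [0, 1, -2, -3, -2, -5, 0]
Output sum: -11

Answer: -11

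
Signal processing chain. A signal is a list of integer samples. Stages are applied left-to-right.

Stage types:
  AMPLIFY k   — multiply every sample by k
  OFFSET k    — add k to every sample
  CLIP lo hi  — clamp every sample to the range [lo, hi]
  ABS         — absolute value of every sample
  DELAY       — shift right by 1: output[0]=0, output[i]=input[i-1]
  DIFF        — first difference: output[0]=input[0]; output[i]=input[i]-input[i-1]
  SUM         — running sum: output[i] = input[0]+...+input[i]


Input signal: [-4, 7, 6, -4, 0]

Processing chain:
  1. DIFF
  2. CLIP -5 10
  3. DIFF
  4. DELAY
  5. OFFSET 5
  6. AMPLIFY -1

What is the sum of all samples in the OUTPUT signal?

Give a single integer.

Input: [-4, 7, 6, -4, 0]
Stage 1 (DIFF): s[0]=-4, 7--4=11, 6-7=-1, -4-6=-10, 0--4=4 -> [-4, 11, -1, -10, 4]
Stage 2 (CLIP -5 10): clip(-4,-5,10)=-4, clip(11,-5,10)=10, clip(-1,-5,10)=-1, clip(-10,-5,10)=-5, clip(4,-5,10)=4 -> [-4, 10, -1, -5, 4]
Stage 3 (DIFF): s[0]=-4, 10--4=14, -1-10=-11, -5--1=-4, 4--5=9 -> [-4, 14, -11, -4, 9]
Stage 4 (DELAY): [0, -4, 14, -11, -4] = [0, -4, 14, -11, -4] -> [0, -4, 14, -11, -4]
Stage 5 (OFFSET 5): 0+5=5, -4+5=1, 14+5=19, -11+5=-6, -4+5=1 -> [5, 1, 19, -6, 1]
Stage 6 (AMPLIFY -1): 5*-1=-5, 1*-1=-1, 19*-1=-19, -6*-1=6, 1*-1=-1 -> [-5, -1, -19, 6, -1]
Output sum: -20

Answer: -20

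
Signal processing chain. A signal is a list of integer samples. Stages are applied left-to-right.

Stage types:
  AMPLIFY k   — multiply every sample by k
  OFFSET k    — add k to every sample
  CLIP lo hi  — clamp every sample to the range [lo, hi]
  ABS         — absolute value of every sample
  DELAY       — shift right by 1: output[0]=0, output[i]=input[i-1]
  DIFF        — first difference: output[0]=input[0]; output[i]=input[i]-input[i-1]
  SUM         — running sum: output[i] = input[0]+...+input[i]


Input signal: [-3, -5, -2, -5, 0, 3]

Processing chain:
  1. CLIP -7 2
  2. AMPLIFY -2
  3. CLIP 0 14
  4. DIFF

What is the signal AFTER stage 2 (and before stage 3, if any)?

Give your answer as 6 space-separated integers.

Answer: 6 10 4 10 0 -4

Derivation:
Input: [-3, -5, -2, -5, 0, 3]
Stage 1 (CLIP -7 2): clip(-3,-7,2)=-3, clip(-5,-7,2)=-5, clip(-2,-7,2)=-2, clip(-5,-7,2)=-5, clip(0,-7,2)=0, clip(3,-7,2)=2 -> [-3, -5, -2, -5, 0, 2]
Stage 2 (AMPLIFY -2): -3*-2=6, -5*-2=10, -2*-2=4, -5*-2=10, 0*-2=0, 2*-2=-4 -> [6, 10, 4, 10, 0, -4]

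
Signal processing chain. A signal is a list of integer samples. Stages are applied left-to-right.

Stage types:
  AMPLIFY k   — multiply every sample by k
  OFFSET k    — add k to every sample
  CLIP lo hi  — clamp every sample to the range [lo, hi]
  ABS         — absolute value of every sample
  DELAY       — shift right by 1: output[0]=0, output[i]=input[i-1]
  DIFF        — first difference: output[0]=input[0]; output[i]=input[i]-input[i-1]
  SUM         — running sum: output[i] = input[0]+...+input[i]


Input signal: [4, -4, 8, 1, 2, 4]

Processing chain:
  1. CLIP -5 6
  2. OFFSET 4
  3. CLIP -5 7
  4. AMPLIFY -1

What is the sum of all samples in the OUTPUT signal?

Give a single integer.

Input: [4, -4, 8, 1, 2, 4]
Stage 1 (CLIP -5 6): clip(4,-5,6)=4, clip(-4,-5,6)=-4, clip(8,-5,6)=6, clip(1,-5,6)=1, clip(2,-5,6)=2, clip(4,-5,6)=4 -> [4, -4, 6, 1, 2, 4]
Stage 2 (OFFSET 4): 4+4=8, -4+4=0, 6+4=10, 1+4=5, 2+4=6, 4+4=8 -> [8, 0, 10, 5, 6, 8]
Stage 3 (CLIP -5 7): clip(8,-5,7)=7, clip(0,-5,7)=0, clip(10,-5,7)=7, clip(5,-5,7)=5, clip(6,-5,7)=6, clip(8,-5,7)=7 -> [7, 0, 7, 5, 6, 7]
Stage 4 (AMPLIFY -1): 7*-1=-7, 0*-1=0, 7*-1=-7, 5*-1=-5, 6*-1=-6, 7*-1=-7 -> [-7, 0, -7, -5, -6, -7]
Output sum: -32

Answer: -32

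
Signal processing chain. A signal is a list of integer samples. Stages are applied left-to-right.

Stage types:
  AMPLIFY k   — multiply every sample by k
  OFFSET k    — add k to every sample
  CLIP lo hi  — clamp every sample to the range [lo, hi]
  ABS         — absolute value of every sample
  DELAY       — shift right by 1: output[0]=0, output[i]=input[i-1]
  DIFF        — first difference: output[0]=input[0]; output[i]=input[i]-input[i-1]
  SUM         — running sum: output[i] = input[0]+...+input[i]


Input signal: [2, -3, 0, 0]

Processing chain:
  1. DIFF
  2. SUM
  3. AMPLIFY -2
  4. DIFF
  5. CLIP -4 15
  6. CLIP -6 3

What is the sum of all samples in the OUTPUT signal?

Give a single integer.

Input: [2, -3, 0, 0]
Stage 1 (DIFF): s[0]=2, -3-2=-5, 0--3=3, 0-0=0 -> [2, -5, 3, 0]
Stage 2 (SUM): sum[0..0]=2, sum[0..1]=-3, sum[0..2]=0, sum[0..3]=0 -> [2, -3, 0, 0]
Stage 3 (AMPLIFY -2): 2*-2=-4, -3*-2=6, 0*-2=0, 0*-2=0 -> [-4, 6, 0, 0]
Stage 4 (DIFF): s[0]=-4, 6--4=10, 0-6=-6, 0-0=0 -> [-4, 10, -6, 0]
Stage 5 (CLIP -4 15): clip(-4,-4,15)=-4, clip(10,-4,15)=10, clip(-6,-4,15)=-4, clip(0,-4,15)=0 -> [-4, 10, -4, 0]
Stage 6 (CLIP -6 3): clip(-4,-6,3)=-4, clip(10,-6,3)=3, clip(-4,-6,3)=-4, clip(0,-6,3)=0 -> [-4, 3, -4, 0]
Output sum: -5

Answer: -5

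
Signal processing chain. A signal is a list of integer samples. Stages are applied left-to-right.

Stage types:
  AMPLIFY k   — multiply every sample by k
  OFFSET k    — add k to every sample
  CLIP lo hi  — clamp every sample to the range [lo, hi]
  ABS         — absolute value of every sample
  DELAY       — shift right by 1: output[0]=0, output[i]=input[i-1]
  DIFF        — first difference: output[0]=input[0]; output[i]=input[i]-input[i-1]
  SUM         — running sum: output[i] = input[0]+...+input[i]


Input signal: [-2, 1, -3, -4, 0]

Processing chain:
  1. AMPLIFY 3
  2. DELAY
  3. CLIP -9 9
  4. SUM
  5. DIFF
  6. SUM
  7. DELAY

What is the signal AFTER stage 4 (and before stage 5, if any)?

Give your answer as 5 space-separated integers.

Answer: 0 -6 -3 -12 -21

Derivation:
Input: [-2, 1, -3, -4, 0]
Stage 1 (AMPLIFY 3): -2*3=-6, 1*3=3, -3*3=-9, -4*3=-12, 0*3=0 -> [-6, 3, -9, -12, 0]
Stage 2 (DELAY): [0, -6, 3, -9, -12] = [0, -6, 3, -9, -12] -> [0, -6, 3, -9, -12]
Stage 3 (CLIP -9 9): clip(0,-9,9)=0, clip(-6,-9,9)=-6, clip(3,-9,9)=3, clip(-9,-9,9)=-9, clip(-12,-9,9)=-9 -> [0, -6, 3, -9, -9]
Stage 4 (SUM): sum[0..0]=0, sum[0..1]=-6, sum[0..2]=-3, sum[0..3]=-12, sum[0..4]=-21 -> [0, -6, -3, -12, -21]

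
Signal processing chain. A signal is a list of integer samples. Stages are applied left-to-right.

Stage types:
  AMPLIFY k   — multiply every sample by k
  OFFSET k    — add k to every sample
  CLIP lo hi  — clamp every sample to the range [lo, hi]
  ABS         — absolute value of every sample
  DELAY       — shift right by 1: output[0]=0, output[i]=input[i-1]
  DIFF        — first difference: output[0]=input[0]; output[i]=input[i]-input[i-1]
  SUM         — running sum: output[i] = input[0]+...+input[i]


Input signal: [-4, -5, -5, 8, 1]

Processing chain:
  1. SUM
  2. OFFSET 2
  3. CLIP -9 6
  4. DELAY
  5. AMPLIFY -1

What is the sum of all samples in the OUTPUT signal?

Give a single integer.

Input: [-4, -5, -5, 8, 1]
Stage 1 (SUM): sum[0..0]=-4, sum[0..1]=-9, sum[0..2]=-14, sum[0..3]=-6, sum[0..4]=-5 -> [-4, -9, -14, -6, -5]
Stage 2 (OFFSET 2): -4+2=-2, -9+2=-7, -14+2=-12, -6+2=-4, -5+2=-3 -> [-2, -7, -12, -4, -3]
Stage 3 (CLIP -9 6): clip(-2,-9,6)=-2, clip(-7,-9,6)=-7, clip(-12,-9,6)=-9, clip(-4,-9,6)=-4, clip(-3,-9,6)=-3 -> [-2, -7, -9, -4, -3]
Stage 4 (DELAY): [0, -2, -7, -9, -4] = [0, -2, -7, -9, -4] -> [0, -2, -7, -9, -4]
Stage 5 (AMPLIFY -1): 0*-1=0, -2*-1=2, -7*-1=7, -9*-1=9, -4*-1=4 -> [0, 2, 7, 9, 4]
Output sum: 22

Answer: 22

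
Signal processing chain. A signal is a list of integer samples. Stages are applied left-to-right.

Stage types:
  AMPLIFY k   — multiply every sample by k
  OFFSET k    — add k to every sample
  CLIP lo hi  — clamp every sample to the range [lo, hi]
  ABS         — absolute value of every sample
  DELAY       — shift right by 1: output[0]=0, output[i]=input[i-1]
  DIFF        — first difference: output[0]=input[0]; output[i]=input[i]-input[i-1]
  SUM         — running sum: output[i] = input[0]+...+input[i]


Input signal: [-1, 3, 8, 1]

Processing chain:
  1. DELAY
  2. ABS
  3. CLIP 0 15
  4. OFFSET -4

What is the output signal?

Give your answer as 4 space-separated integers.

Answer: -4 -3 -1 4

Derivation:
Input: [-1, 3, 8, 1]
Stage 1 (DELAY): [0, -1, 3, 8] = [0, -1, 3, 8] -> [0, -1, 3, 8]
Stage 2 (ABS): |0|=0, |-1|=1, |3|=3, |8|=8 -> [0, 1, 3, 8]
Stage 3 (CLIP 0 15): clip(0,0,15)=0, clip(1,0,15)=1, clip(3,0,15)=3, clip(8,0,15)=8 -> [0, 1, 3, 8]
Stage 4 (OFFSET -4): 0+-4=-4, 1+-4=-3, 3+-4=-1, 8+-4=4 -> [-4, -3, -1, 4]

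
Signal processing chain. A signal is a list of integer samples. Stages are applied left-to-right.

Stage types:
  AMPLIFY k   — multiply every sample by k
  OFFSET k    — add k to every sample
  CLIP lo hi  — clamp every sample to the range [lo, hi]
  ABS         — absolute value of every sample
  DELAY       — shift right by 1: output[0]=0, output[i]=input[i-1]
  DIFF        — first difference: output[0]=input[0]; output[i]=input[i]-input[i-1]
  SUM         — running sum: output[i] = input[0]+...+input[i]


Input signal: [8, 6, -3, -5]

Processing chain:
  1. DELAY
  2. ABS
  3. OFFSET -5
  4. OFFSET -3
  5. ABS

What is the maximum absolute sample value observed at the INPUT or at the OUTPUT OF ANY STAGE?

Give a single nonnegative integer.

Input: [8, 6, -3, -5] (max |s|=8)
Stage 1 (DELAY): [0, 8, 6, -3] = [0, 8, 6, -3] -> [0, 8, 6, -3] (max |s|=8)
Stage 2 (ABS): |0|=0, |8|=8, |6|=6, |-3|=3 -> [0, 8, 6, 3] (max |s|=8)
Stage 3 (OFFSET -5): 0+-5=-5, 8+-5=3, 6+-5=1, 3+-5=-2 -> [-5, 3, 1, -2] (max |s|=5)
Stage 4 (OFFSET -3): -5+-3=-8, 3+-3=0, 1+-3=-2, -2+-3=-5 -> [-8, 0, -2, -5] (max |s|=8)
Stage 5 (ABS): |-8|=8, |0|=0, |-2|=2, |-5|=5 -> [8, 0, 2, 5] (max |s|=8)
Overall max amplitude: 8

Answer: 8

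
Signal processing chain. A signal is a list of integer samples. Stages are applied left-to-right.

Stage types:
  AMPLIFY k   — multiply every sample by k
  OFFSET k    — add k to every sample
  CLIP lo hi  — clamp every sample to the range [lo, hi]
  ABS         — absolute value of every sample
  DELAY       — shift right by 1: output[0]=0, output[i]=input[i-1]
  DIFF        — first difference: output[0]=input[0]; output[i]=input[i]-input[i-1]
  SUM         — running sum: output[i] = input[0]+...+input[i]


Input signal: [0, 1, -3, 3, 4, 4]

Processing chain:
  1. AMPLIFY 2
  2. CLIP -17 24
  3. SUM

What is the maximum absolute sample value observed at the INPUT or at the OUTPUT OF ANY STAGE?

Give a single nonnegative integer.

Input: [0, 1, -3, 3, 4, 4] (max |s|=4)
Stage 1 (AMPLIFY 2): 0*2=0, 1*2=2, -3*2=-6, 3*2=6, 4*2=8, 4*2=8 -> [0, 2, -6, 6, 8, 8] (max |s|=8)
Stage 2 (CLIP -17 24): clip(0,-17,24)=0, clip(2,-17,24)=2, clip(-6,-17,24)=-6, clip(6,-17,24)=6, clip(8,-17,24)=8, clip(8,-17,24)=8 -> [0, 2, -6, 6, 8, 8] (max |s|=8)
Stage 3 (SUM): sum[0..0]=0, sum[0..1]=2, sum[0..2]=-4, sum[0..3]=2, sum[0..4]=10, sum[0..5]=18 -> [0, 2, -4, 2, 10, 18] (max |s|=18)
Overall max amplitude: 18

Answer: 18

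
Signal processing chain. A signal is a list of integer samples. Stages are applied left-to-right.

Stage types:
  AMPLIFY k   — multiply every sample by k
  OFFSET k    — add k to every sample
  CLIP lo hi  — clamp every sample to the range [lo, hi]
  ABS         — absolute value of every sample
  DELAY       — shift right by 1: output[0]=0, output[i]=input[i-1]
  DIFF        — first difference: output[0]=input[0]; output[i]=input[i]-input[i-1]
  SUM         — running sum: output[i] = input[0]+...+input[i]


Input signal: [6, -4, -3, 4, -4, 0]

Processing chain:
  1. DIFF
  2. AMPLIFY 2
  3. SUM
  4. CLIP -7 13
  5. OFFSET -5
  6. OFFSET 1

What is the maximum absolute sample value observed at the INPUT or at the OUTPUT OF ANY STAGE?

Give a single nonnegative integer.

Input: [6, -4, -3, 4, -4, 0] (max |s|=6)
Stage 1 (DIFF): s[0]=6, -4-6=-10, -3--4=1, 4--3=7, -4-4=-8, 0--4=4 -> [6, -10, 1, 7, -8, 4] (max |s|=10)
Stage 2 (AMPLIFY 2): 6*2=12, -10*2=-20, 1*2=2, 7*2=14, -8*2=-16, 4*2=8 -> [12, -20, 2, 14, -16, 8] (max |s|=20)
Stage 3 (SUM): sum[0..0]=12, sum[0..1]=-8, sum[0..2]=-6, sum[0..3]=8, sum[0..4]=-8, sum[0..5]=0 -> [12, -8, -6, 8, -8, 0] (max |s|=12)
Stage 4 (CLIP -7 13): clip(12,-7,13)=12, clip(-8,-7,13)=-7, clip(-6,-7,13)=-6, clip(8,-7,13)=8, clip(-8,-7,13)=-7, clip(0,-7,13)=0 -> [12, -7, -6, 8, -7, 0] (max |s|=12)
Stage 5 (OFFSET -5): 12+-5=7, -7+-5=-12, -6+-5=-11, 8+-5=3, -7+-5=-12, 0+-5=-5 -> [7, -12, -11, 3, -12, -5] (max |s|=12)
Stage 6 (OFFSET 1): 7+1=8, -12+1=-11, -11+1=-10, 3+1=4, -12+1=-11, -5+1=-4 -> [8, -11, -10, 4, -11, -4] (max |s|=11)
Overall max amplitude: 20

Answer: 20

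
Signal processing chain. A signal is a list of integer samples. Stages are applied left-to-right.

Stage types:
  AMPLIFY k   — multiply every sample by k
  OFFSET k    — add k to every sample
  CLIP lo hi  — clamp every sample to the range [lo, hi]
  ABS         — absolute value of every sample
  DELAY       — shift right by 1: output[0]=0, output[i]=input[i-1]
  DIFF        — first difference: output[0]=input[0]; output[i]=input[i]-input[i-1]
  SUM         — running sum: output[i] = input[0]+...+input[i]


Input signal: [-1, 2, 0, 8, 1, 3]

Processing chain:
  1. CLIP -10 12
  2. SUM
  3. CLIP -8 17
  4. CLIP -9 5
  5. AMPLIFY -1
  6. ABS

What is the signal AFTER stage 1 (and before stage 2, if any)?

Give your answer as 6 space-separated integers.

Input: [-1, 2, 0, 8, 1, 3]
Stage 1 (CLIP -10 12): clip(-1,-10,12)=-1, clip(2,-10,12)=2, clip(0,-10,12)=0, clip(8,-10,12)=8, clip(1,-10,12)=1, clip(3,-10,12)=3 -> [-1, 2, 0, 8, 1, 3]

Answer: -1 2 0 8 1 3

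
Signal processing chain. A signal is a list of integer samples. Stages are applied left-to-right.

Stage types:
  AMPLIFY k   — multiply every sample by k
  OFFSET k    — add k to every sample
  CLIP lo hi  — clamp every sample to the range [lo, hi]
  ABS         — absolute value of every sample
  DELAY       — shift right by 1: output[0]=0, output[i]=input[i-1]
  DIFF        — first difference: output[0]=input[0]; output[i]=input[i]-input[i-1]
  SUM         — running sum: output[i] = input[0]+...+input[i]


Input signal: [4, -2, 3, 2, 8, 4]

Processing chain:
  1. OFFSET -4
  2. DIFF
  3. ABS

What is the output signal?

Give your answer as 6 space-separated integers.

Answer: 0 6 5 1 6 4

Derivation:
Input: [4, -2, 3, 2, 8, 4]
Stage 1 (OFFSET -4): 4+-4=0, -2+-4=-6, 3+-4=-1, 2+-4=-2, 8+-4=4, 4+-4=0 -> [0, -6, -1, -2, 4, 0]
Stage 2 (DIFF): s[0]=0, -6-0=-6, -1--6=5, -2--1=-1, 4--2=6, 0-4=-4 -> [0, -6, 5, -1, 6, -4]
Stage 3 (ABS): |0|=0, |-6|=6, |5|=5, |-1|=1, |6|=6, |-4|=4 -> [0, 6, 5, 1, 6, 4]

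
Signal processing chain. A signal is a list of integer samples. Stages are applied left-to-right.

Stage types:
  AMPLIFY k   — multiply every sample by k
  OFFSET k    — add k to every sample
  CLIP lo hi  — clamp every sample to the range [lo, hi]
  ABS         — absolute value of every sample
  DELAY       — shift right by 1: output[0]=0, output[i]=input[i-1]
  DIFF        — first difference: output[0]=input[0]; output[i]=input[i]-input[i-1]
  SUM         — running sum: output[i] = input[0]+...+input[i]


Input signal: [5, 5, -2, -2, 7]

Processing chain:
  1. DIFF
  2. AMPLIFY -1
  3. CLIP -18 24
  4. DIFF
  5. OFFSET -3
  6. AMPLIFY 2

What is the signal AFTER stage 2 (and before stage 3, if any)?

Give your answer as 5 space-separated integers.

Answer: -5 0 7 0 -9

Derivation:
Input: [5, 5, -2, -2, 7]
Stage 1 (DIFF): s[0]=5, 5-5=0, -2-5=-7, -2--2=0, 7--2=9 -> [5, 0, -7, 0, 9]
Stage 2 (AMPLIFY -1): 5*-1=-5, 0*-1=0, -7*-1=7, 0*-1=0, 9*-1=-9 -> [-5, 0, 7, 0, -9]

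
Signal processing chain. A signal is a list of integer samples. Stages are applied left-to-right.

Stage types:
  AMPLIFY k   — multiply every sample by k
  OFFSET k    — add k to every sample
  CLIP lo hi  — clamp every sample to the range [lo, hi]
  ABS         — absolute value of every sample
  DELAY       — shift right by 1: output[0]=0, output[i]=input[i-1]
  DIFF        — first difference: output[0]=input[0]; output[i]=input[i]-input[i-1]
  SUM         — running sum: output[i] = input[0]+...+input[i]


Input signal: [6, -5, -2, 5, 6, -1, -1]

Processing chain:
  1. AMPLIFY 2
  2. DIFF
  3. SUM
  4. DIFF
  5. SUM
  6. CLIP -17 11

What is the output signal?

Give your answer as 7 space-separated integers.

Input: [6, -5, -2, 5, 6, -1, -1]
Stage 1 (AMPLIFY 2): 6*2=12, -5*2=-10, -2*2=-4, 5*2=10, 6*2=12, -1*2=-2, -1*2=-2 -> [12, -10, -4, 10, 12, -2, -2]
Stage 2 (DIFF): s[0]=12, -10-12=-22, -4--10=6, 10--4=14, 12-10=2, -2-12=-14, -2--2=0 -> [12, -22, 6, 14, 2, -14, 0]
Stage 3 (SUM): sum[0..0]=12, sum[0..1]=-10, sum[0..2]=-4, sum[0..3]=10, sum[0..4]=12, sum[0..5]=-2, sum[0..6]=-2 -> [12, -10, -4, 10, 12, -2, -2]
Stage 4 (DIFF): s[0]=12, -10-12=-22, -4--10=6, 10--4=14, 12-10=2, -2-12=-14, -2--2=0 -> [12, -22, 6, 14, 2, -14, 0]
Stage 5 (SUM): sum[0..0]=12, sum[0..1]=-10, sum[0..2]=-4, sum[0..3]=10, sum[0..4]=12, sum[0..5]=-2, sum[0..6]=-2 -> [12, -10, -4, 10, 12, -2, -2]
Stage 6 (CLIP -17 11): clip(12,-17,11)=11, clip(-10,-17,11)=-10, clip(-4,-17,11)=-4, clip(10,-17,11)=10, clip(12,-17,11)=11, clip(-2,-17,11)=-2, clip(-2,-17,11)=-2 -> [11, -10, -4, 10, 11, -2, -2]

Answer: 11 -10 -4 10 11 -2 -2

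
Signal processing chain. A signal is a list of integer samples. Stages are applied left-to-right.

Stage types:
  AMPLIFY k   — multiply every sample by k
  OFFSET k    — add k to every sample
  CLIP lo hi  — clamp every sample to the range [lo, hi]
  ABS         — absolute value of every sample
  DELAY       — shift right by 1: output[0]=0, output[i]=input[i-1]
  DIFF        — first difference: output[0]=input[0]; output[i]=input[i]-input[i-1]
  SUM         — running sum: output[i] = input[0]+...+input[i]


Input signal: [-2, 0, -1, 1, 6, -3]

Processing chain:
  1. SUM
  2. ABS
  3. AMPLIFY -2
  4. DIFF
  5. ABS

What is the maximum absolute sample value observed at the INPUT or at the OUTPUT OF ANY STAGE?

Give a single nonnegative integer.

Answer: 8

Derivation:
Input: [-2, 0, -1, 1, 6, -3] (max |s|=6)
Stage 1 (SUM): sum[0..0]=-2, sum[0..1]=-2, sum[0..2]=-3, sum[0..3]=-2, sum[0..4]=4, sum[0..5]=1 -> [-2, -2, -3, -2, 4, 1] (max |s|=4)
Stage 2 (ABS): |-2|=2, |-2|=2, |-3|=3, |-2|=2, |4|=4, |1|=1 -> [2, 2, 3, 2, 4, 1] (max |s|=4)
Stage 3 (AMPLIFY -2): 2*-2=-4, 2*-2=-4, 3*-2=-6, 2*-2=-4, 4*-2=-8, 1*-2=-2 -> [-4, -4, -6, -4, -8, -2] (max |s|=8)
Stage 4 (DIFF): s[0]=-4, -4--4=0, -6--4=-2, -4--6=2, -8--4=-4, -2--8=6 -> [-4, 0, -2, 2, -4, 6] (max |s|=6)
Stage 5 (ABS): |-4|=4, |0|=0, |-2|=2, |2|=2, |-4|=4, |6|=6 -> [4, 0, 2, 2, 4, 6] (max |s|=6)
Overall max amplitude: 8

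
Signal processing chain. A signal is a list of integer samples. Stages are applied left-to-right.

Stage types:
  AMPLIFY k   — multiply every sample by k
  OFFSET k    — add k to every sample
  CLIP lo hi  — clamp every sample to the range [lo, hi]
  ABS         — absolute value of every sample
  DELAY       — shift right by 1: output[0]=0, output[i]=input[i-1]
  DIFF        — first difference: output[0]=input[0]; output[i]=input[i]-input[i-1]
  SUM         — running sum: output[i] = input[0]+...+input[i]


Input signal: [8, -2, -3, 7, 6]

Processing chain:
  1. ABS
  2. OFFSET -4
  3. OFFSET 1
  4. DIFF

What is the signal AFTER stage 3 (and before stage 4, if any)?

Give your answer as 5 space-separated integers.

Answer: 5 -1 0 4 3

Derivation:
Input: [8, -2, -3, 7, 6]
Stage 1 (ABS): |8|=8, |-2|=2, |-3|=3, |7|=7, |6|=6 -> [8, 2, 3, 7, 6]
Stage 2 (OFFSET -4): 8+-4=4, 2+-4=-2, 3+-4=-1, 7+-4=3, 6+-4=2 -> [4, -2, -1, 3, 2]
Stage 3 (OFFSET 1): 4+1=5, -2+1=-1, -1+1=0, 3+1=4, 2+1=3 -> [5, -1, 0, 4, 3]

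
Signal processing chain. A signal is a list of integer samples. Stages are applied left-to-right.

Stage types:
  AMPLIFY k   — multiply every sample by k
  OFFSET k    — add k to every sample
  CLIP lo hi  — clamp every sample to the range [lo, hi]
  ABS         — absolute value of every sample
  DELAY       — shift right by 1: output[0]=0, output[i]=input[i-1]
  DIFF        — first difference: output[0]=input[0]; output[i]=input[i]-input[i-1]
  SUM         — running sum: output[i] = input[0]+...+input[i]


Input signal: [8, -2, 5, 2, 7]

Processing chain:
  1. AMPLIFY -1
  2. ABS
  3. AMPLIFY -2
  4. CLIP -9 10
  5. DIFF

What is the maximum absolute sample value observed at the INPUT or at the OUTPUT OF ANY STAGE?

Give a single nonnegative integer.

Input: [8, -2, 5, 2, 7] (max |s|=8)
Stage 1 (AMPLIFY -1): 8*-1=-8, -2*-1=2, 5*-1=-5, 2*-1=-2, 7*-1=-7 -> [-8, 2, -5, -2, -7] (max |s|=8)
Stage 2 (ABS): |-8|=8, |2|=2, |-5|=5, |-2|=2, |-7|=7 -> [8, 2, 5, 2, 7] (max |s|=8)
Stage 3 (AMPLIFY -2): 8*-2=-16, 2*-2=-4, 5*-2=-10, 2*-2=-4, 7*-2=-14 -> [-16, -4, -10, -4, -14] (max |s|=16)
Stage 4 (CLIP -9 10): clip(-16,-9,10)=-9, clip(-4,-9,10)=-4, clip(-10,-9,10)=-9, clip(-4,-9,10)=-4, clip(-14,-9,10)=-9 -> [-9, -4, -9, -4, -9] (max |s|=9)
Stage 5 (DIFF): s[0]=-9, -4--9=5, -9--4=-5, -4--9=5, -9--4=-5 -> [-9, 5, -5, 5, -5] (max |s|=9)
Overall max amplitude: 16

Answer: 16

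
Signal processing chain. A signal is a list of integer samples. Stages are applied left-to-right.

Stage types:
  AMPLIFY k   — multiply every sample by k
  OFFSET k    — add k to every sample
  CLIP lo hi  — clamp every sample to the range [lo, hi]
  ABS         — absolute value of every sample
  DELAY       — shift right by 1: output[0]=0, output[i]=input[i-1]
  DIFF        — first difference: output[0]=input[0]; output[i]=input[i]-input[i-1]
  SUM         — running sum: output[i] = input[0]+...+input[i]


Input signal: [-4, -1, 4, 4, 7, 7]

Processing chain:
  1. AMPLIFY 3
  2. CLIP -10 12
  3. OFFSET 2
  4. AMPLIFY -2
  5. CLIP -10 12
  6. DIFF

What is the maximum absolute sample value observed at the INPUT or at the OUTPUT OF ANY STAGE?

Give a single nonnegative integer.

Answer: 28

Derivation:
Input: [-4, -1, 4, 4, 7, 7] (max |s|=7)
Stage 1 (AMPLIFY 3): -4*3=-12, -1*3=-3, 4*3=12, 4*3=12, 7*3=21, 7*3=21 -> [-12, -3, 12, 12, 21, 21] (max |s|=21)
Stage 2 (CLIP -10 12): clip(-12,-10,12)=-10, clip(-3,-10,12)=-3, clip(12,-10,12)=12, clip(12,-10,12)=12, clip(21,-10,12)=12, clip(21,-10,12)=12 -> [-10, -3, 12, 12, 12, 12] (max |s|=12)
Stage 3 (OFFSET 2): -10+2=-8, -3+2=-1, 12+2=14, 12+2=14, 12+2=14, 12+2=14 -> [-8, -1, 14, 14, 14, 14] (max |s|=14)
Stage 4 (AMPLIFY -2): -8*-2=16, -1*-2=2, 14*-2=-28, 14*-2=-28, 14*-2=-28, 14*-2=-28 -> [16, 2, -28, -28, -28, -28] (max |s|=28)
Stage 5 (CLIP -10 12): clip(16,-10,12)=12, clip(2,-10,12)=2, clip(-28,-10,12)=-10, clip(-28,-10,12)=-10, clip(-28,-10,12)=-10, clip(-28,-10,12)=-10 -> [12, 2, -10, -10, -10, -10] (max |s|=12)
Stage 6 (DIFF): s[0]=12, 2-12=-10, -10-2=-12, -10--10=0, -10--10=0, -10--10=0 -> [12, -10, -12, 0, 0, 0] (max |s|=12)
Overall max amplitude: 28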